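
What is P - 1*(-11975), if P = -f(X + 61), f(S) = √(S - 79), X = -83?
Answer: 11975 - I*√101 ≈ 11975.0 - 10.05*I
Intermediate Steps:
f(S) = √(-79 + S)
P = -I*√101 (P = -√(-79 + (-83 + 61)) = -√(-79 - 22) = -√(-101) = -I*√101 ≈ -10.05*I)
P - 1*(-11975) = -I*√101 - 1*(-11975) = -I*√101 + 11975 = 11975 - I*√101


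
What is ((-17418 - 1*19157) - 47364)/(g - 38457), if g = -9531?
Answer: 83939/47988 ≈ 1.7492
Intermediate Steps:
((-17418 - 1*19157) - 47364)/(g - 38457) = ((-17418 - 1*19157) - 47364)/(-9531 - 38457) = ((-17418 - 19157) - 47364)/(-47988) = (-36575 - 47364)*(-1/47988) = -83939*(-1/47988) = 83939/47988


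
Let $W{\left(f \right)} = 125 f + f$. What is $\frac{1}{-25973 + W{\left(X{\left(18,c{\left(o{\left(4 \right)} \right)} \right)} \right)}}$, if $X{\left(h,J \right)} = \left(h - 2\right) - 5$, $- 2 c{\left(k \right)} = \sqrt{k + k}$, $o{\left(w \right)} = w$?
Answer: $- \frac{1}{24587} \approx -4.0672 \cdot 10^{-5}$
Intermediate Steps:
$c{\left(k \right)} = - \frac{\sqrt{2} \sqrt{k}}{2}$ ($c{\left(k \right)} = - \frac{\sqrt{k + k}}{2} = - \frac{\sqrt{2 k}}{2} = - \frac{\sqrt{2} \sqrt{k}}{2}$)
$X{\left(h,J \right)} = -7 + h$ ($X{\left(h,J \right)} = \left(-2 + h\right) - 5 = -7 + h$)
$W{\left(f \right)} = 126 f$
$\frac{1}{-25973 + W{\left(X{\left(18,c{\left(o{\left(4 \right)} \right)} \right)} \right)}} = \frac{1}{-25973 + 126 \left(-7 + 18\right)} = \frac{1}{-25973 + 126 \cdot 11} = \frac{1}{-25973 + 1386} = \frac{1}{-24587} = - \frac{1}{24587}$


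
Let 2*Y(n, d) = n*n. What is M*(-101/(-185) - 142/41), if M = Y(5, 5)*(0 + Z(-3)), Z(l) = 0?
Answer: 0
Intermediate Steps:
Y(n, d) = n**2/2 (Y(n, d) = (n*n)/2 = n**2/2)
M = 0 (M = ((1/2)*5**2)*(0 + 0) = ((1/2)*25)*0 = (25/2)*0 = 0)
M*(-101/(-185) - 142/41) = 0*(-101/(-185) - 142/41) = 0*(-101*(-1/185) - 142*1/41) = 0*(101/185 - 142/41) = 0*(-22129/7585) = 0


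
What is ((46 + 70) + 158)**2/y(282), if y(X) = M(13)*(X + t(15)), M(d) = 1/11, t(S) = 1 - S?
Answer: 206459/67 ≈ 3081.5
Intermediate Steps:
M(d) = 1/11
y(X) = -14/11 + X/11 (y(X) = (X + (1 - 1*15))/11 = (X + (1 - 15))/11 = (X - 14)/11 = (-14 + X)/11 = -14/11 + X/11)
((46 + 70) + 158)**2/y(282) = ((46 + 70) + 158)**2/(-14/11 + (1/11)*282) = (116 + 158)**2/(-14/11 + 282/11) = 274**2/(268/11) = 75076*(11/268) = 206459/67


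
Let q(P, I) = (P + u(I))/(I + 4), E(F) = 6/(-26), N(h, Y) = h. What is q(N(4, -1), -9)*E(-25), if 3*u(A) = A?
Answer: 3/65 ≈ 0.046154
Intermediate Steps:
E(F) = -3/13 (E(F) = 6*(-1/26) = -3/13)
u(A) = A/3
q(P, I) = (P + I/3)/(4 + I) (q(P, I) = (P + I/3)/(I + 4) = (P + I/3)/(4 + I))
q(N(4, -1), -9)*E(-25) = ((4 + (⅓)*(-9))/(4 - 9))*(-3/13) = ((4 - 3)/(-5))*(-3/13) = -⅕*1*(-3/13) = -⅕*(-3/13) = 3/65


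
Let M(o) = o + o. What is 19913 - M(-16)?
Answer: 19945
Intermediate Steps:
M(o) = 2*o
19913 - M(-16) = 19913 - 2*(-16) = 19913 - 1*(-32) = 19913 + 32 = 19945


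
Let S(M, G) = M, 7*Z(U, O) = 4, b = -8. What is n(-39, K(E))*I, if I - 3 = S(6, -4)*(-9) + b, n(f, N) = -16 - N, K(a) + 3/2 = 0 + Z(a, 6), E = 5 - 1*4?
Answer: 12449/14 ≈ 889.21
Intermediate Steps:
Z(U, O) = 4/7 (Z(U, O) = (1/7)*4 = 4/7)
E = 1 (E = 5 - 4 = 1)
K(a) = -13/14 (K(a) = -3/2 + (0 + 4/7) = -3/2 + 4/7 = -13/14)
I = -59 (I = 3 + (6*(-9) - 8) = 3 + (-54 - 8) = 3 - 62 = -59)
n(-39, K(E))*I = (-16 - 1*(-13/14))*(-59) = (-16 + 13/14)*(-59) = -211/14*(-59) = 12449/14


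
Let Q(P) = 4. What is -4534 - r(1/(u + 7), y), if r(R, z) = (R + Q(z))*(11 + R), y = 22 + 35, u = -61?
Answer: -13348639/2916 ≈ -4577.7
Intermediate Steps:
y = 57
r(R, z) = (4 + R)*(11 + R) (r(R, z) = (R + 4)*(11 + R) = (4 + R)*(11 + R))
-4534 - r(1/(u + 7), y) = -4534 - (44 + (1/(-61 + 7))**2 + 15/(-61 + 7)) = -4534 - (44 + (1/(-54))**2 + 15/(-54)) = -4534 - (44 + (-1/54)**2 + 15*(-1/54)) = -4534 - (44 + 1/2916 - 5/18) = -4534 - 1*127495/2916 = -4534 - 127495/2916 = -13348639/2916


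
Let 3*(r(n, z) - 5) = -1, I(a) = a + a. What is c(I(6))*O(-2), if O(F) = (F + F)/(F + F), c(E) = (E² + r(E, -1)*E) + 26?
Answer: 226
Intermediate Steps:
I(a) = 2*a
r(n, z) = 14/3 (r(n, z) = 5 + (⅓)*(-1) = 5 - ⅓ = 14/3)
c(E) = 26 + E² + 14*E/3 (c(E) = (E² + 14*E/3) + 26 = 26 + E² + 14*E/3)
O(F) = 1 (O(F) = (2*F)/((2*F)) = (2*F)*(1/(2*F)) = 1)
c(I(6))*O(-2) = (26 + (2*6)² + 14*(2*6)/3)*1 = (26 + 12² + (14/3)*12)*1 = (26 + 144 + 56)*1 = 226*1 = 226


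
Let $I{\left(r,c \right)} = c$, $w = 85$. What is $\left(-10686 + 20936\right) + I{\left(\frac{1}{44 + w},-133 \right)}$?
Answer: $10117$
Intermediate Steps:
$\left(-10686 + 20936\right) + I{\left(\frac{1}{44 + w},-133 \right)} = \left(-10686 + 20936\right) - 133 = 10250 - 133 = 10117$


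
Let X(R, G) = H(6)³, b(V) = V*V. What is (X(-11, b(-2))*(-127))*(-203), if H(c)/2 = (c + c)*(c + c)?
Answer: 615853228032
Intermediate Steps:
b(V) = V²
H(c) = 8*c² (H(c) = 2*((c + c)*(c + c)) = 2*((2*c)*(2*c)) = 2*(4*c²) = 8*c²)
X(R, G) = 23887872 (X(R, G) = (8*6²)³ = (8*36)³ = 288³ = 23887872)
(X(-11, b(-2))*(-127))*(-203) = (23887872*(-127))*(-203) = -3033759744*(-203) = 615853228032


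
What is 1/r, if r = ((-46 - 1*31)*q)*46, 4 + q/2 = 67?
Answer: -1/446292 ≈ -2.2407e-6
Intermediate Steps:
q = 126 (q = -8 + 2*67 = -8 + 134 = 126)
r = -446292 (r = ((-46 - 1*31)*126)*46 = ((-46 - 31)*126)*46 = -77*126*46 = -9702*46 = -446292)
1/r = 1/(-446292) = -1/446292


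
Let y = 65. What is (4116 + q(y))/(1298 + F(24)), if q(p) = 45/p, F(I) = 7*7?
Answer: 17839/5837 ≈ 3.0562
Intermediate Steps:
F(I) = 49
(4116 + q(y))/(1298 + F(24)) = (4116 + 45/65)/(1298 + 49) = (4116 + 45*(1/65))/1347 = (4116 + 9/13)*(1/1347) = (53517/13)*(1/1347) = 17839/5837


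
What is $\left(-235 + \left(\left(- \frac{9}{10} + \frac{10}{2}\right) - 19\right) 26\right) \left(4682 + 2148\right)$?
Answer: $-4250992$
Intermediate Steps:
$\left(-235 + \left(\left(- \frac{9}{10} + \frac{10}{2}\right) - 19\right) 26\right) \left(4682 + 2148\right) = \left(-235 + \left(\left(\left(-9\right) \frac{1}{10} + 10 \cdot \frac{1}{2}\right) - 19\right) 26\right) 6830 = \left(-235 + \left(\left(- \frac{9}{10} + 5\right) - 19\right) 26\right) 6830 = \left(-235 + \left(\frac{41}{10} - 19\right) 26\right) 6830 = \left(-235 - \frac{1937}{5}\right) 6830 = \left(- \frac{3112}{5}\right) 6830 = -4250992$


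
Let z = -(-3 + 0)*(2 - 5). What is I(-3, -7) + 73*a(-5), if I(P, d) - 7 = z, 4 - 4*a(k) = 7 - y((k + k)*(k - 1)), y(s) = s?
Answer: 4153/4 ≈ 1038.3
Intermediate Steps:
a(k) = -3/4 + k*(-1 + k)/2 (a(k) = 1 - (7 - (k + k)*(k - 1))/4 = 1 - (7 - 2*k*(-1 + k))/4 = 1 + (-7/4 + k*(-1 + k)/2) = -3/4 + k*(-1 + k)/2)
z = -9 (z = -(-3)*(-3) = -1*9 = -9)
I(P, d) = -2 (I(P, d) = 7 - 9 = -2)
I(-3, -7) + 73*a(-5) = -2 + 73*(-3/4 + (1/2)*(-5)*(-1 - 5)) = -2 + 73*(-3/4 + (1/2)*(-5)*(-6)) = -2 + 73*(-3/4 + 15) = -2 + 73*(57/4) = -2 + 4161/4 = 4153/4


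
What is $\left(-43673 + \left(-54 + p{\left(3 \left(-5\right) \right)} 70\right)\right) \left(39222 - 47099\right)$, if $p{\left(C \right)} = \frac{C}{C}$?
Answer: $343886189$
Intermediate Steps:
$p{\left(C \right)} = 1$
$\left(-43673 + \left(-54 + p{\left(3 \left(-5\right) \right)} 70\right)\right) \left(39222 - 47099\right) = \left(-43673 + \left(-54 + 1 \cdot 70\right)\right) \left(39222 - 47099\right) = \left(-43673 + \left(-54 + 70\right)\right) \left(-7877\right) = \left(-43673 + 16\right) \left(-7877\right) = \left(-43657\right) \left(-7877\right) = 343886189$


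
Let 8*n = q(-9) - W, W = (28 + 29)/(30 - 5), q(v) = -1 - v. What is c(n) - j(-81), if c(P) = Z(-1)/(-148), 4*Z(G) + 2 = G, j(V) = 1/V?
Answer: 835/47952 ≈ 0.017413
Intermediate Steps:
Z(G) = -1/2 + G/4
W = 57/25 ≈ 2.2800
n = 143/200 (n = ((-1 - 1*(-9)) - 1*57/25)/8 = ((-1 + 9) - 57/25)/8 = (8 - 57/25)/8 = (1/8)*(143/25) = 143/200 ≈ 0.71500)
c(P) = 3/592 (c(P) = (-1/2 + (1/4)*(-1))/(-148) = (-1/2 - 1/4)*(-1/148) = -3/4*(-1/148) = 3/592)
c(n) - j(-81) = 3/592 - 1/(-81) = 3/592 - 1*(-1/81) = 3/592 + 1/81 = 835/47952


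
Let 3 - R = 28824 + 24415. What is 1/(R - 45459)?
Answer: -1/98695 ≈ -1.0132e-5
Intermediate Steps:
R = -53236 (R = 3 - (28824 + 24415) = 3 - 1*53239 = 3 - 53239 = -53236)
1/(R - 45459) = 1/(-53236 - 45459) = 1/(-98695) = -1/98695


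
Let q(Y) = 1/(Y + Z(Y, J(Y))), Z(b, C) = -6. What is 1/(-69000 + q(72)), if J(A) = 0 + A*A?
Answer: -66/4553999 ≈ -1.4493e-5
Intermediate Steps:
J(A) = A² (J(A) = 0 + A² = A²)
q(Y) = 1/(-6 + Y) (q(Y) = 1/(Y - 6) = 1/(-6 + Y))
1/(-69000 + q(72)) = 1/(-69000 + 1/(-6 + 72)) = 1/(-69000 + 1/66) = 1/(-4553999/66) = -66/4553999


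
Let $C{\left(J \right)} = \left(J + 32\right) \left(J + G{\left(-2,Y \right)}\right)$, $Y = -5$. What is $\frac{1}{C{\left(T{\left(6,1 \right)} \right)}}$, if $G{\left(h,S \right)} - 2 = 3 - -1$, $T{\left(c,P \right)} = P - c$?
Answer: $\frac{1}{27} \approx 0.037037$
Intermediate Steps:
$G{\left(h,S \right)} = 6$ ($G{\left(h,S \right)} = 2 + \left(3 - -1\right) = 2 + \left(3 + 1\right) = 2 + 4 = 6$)
$C{\left(J \right)} = \left(6 + J\right) \left(32 + J\right)$ ($C{\left(J \right)} = \left(J + 32\right) \left(J + 6\right) = \left(32 + J\right) \left(6 + J\right) = \left(6 + J\right) \left(32 + J\right)$)
$\frac{1}{C{\left(T{\left(6,1 \right)} \right)}} = \frac{1}{192 + \left(1 - 6\right)^{2} + 38 \left(1 - 6\right)} = \frac{1}{192 + \left(-5\right)^{2} + 38 \left(-5\right)} = \frac{1}{192 + 25 - 190} = \frac{1}{27}$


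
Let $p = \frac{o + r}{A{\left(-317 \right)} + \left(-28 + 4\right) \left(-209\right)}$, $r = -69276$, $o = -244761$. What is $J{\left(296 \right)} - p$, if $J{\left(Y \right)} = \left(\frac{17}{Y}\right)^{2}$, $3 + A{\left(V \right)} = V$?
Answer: $\frac{3439502867}{51430592} \approx 66.877$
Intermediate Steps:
$A{\left(V \right)} = -3 + V$
$J{\left(Y \right)} = \frac{289}{Y^{2}}$
$p = - \frac{314037}{4696}$ ($p = \frac{-244761 - 69276}{\left(-3 - 317\right) + \left(-28 + 4\right) \left(-209\right)} = - \frac{314037}{-320 - -5016} = - \frac{314037}{-320 + 5016} = - \frac{314037}{4696} \approx -66.873$)
$J{\left(296 \right)} - p = \frac{289}{87616} - - \frac{314037}{4696} = 289 \cdot \frac{1}{87616} + \frac{314037}{4696} = \frac{289}{87616} + \frac{314037}{4696} = \frac{3439502867}{51430592}$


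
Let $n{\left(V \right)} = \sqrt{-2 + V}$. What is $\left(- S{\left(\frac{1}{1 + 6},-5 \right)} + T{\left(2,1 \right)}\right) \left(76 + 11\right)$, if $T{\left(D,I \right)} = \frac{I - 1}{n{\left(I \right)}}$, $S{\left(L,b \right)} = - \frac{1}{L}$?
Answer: $609$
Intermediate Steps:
$T{\left(D,I \right)} = \frac{-1 + I}{\sqrt{-2 + I}}$ ($T{\left(D,I \right)} = \frac{I - 1}{\sqrt{-2 + I}} = \frac{-1 + I}{\sqrt{-2 + I}}$)
$\left(- S{\left(\frac{1}{1 + 6},-5 \right)} + T{\left(2,1 \right)}\right) \left(76 + 11\right) = \left(- \frac{-1}{\frac{1}{1 + 6}} + \frac{-1 + 1}{\sqrt{-2 + 1}}\right) \left(76 + 11\right) = \left(- \frac{-1}{\frac{1}{7}} + \frac{1}{\sqrt{-1}} \cdot 0\right) 87 = \left(- \left(-1\right) \frac{1}{\frac{1}{7}} + - i 0\right) 87 = \left(- \left(-1\right) 7 + 0\right) 87 = \left(\left(-1\right) \left(-7\right) + 0\right) 87 = \left(7 + 0\right) 87 = 7 \cdot 87 = 609$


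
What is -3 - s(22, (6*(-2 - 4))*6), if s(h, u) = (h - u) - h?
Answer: -219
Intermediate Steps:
s(h, u) = -u
-3 - s(22, (6*(-2 - 4))*6) = -3 - (-1)*(6*(-2 - 4))*6 = -3 - (-1)*(6*(-6))*6 = -3 - (-1)*(-36*6) = -3 - (-1)*(-216) = -3 - 1*216 = -3 - 216 = -219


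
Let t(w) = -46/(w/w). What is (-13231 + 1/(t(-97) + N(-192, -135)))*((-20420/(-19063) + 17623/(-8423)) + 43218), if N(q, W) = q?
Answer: -21851548447485254247/38215100462 ≈ -5.7180e+8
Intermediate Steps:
t(w) = -46 (t(w) = -46/1 = -46*1 = -46)
(-13231 + 1/(t(-97) + N(-192, -135)))*((-20420/(-19063) + 17623/(-8423)) + 43218) = (-13231 + 1/(-46 - 192))*((-20420/(-19063) + 17623/(-8423)) + 43218) = (-13231 + 1/(-238))*((-20420*(-1/19063) + 17623*(-1/8423)) + 43218) = (-13231 - 1/238)*((20420/19063 - 17623/8423) + 43218) = -3148979*(-163949589/160567649 + 43218)/238 = -3148979/238*6939248704893/160567649 = -21851548447485254247/38215100462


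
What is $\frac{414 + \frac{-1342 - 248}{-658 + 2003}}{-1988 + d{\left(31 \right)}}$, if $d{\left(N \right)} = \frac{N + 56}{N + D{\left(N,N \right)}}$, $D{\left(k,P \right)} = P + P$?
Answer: $- \frac{1147496}{5523377} \approx -0.20775$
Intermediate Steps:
$D{\left(k,P \right)} = 2 P$
$d{\left(N \right)} = \frac{56 + N}{3 N}$ ($d{\left(N \right)} = \frac{N + 56}{N + 2 N} = \frac{56 + N}{3 N}$)
$\frac{414 + \frac{-1342 - 248}{-658 + 2003}}{-1988 + d{\left(31 \right)}} = \frac{414 + \frac{-1342 - 248}{-658 + 2003}}{-1988 + \frac{56 + 31}{3 \cdot 31}} = \frac{414 - \frac{1590}{1345}}{-1988 + \frac{1}{3} \cdot \frac{1}{31} \cdot 87} = \frac{414 - \frac{318}{269}}{-1988 + \frac{29}{31}} = \frac{414 - \frac{318}{269}}{- \frac{61599}{31}} = \frac{111048}{269} \left(- \frac{31}{61599}\right) = - \frac{1147496}{5523377}$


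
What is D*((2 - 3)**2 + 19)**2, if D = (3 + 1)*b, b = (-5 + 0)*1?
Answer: -8000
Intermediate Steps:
b = -5 (b = -5*1 = -5)
D = -20 (D = (3 + 1)*(-5) = 4*(-5) = -20)
D*((2 - 3)**2 + 19)**2 = -20*((2 - 3)**2 + 19)**2 = -20*((-1)**2 + 19)**2 = -20*(1 + 19)**2 = -20*20**2 = -20*400 = -8000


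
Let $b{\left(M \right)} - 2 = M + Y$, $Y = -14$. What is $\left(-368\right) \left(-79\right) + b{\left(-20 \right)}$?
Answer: $29040$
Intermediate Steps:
$b{\left(M \right)} = -12 + M$ ($b{\left(M \right)} = 2 + \left(M - 14\right) = 2 + \left(-14 + M\right) = -12 + M$)
$\left(-368\right) \left(-79\right) + b{\left(-20 \right)} = \left(-368\right) \left(-79\right) - 32 = 29072 - 32 = 29040$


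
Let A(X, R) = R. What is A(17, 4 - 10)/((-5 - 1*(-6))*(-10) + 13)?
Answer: -2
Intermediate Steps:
A(17, 4 - 10)/((-5 - 1*(-6))*(-10) + 13) = (4 - 10)/((-5 - 1*(-6))*(-10) + 13) = -6/((-5 + 6)*(-10) + 13) = -6/(1*(-10) + 13) = -6/(-10 + 13) = -6/3 = -6*⅓ = -2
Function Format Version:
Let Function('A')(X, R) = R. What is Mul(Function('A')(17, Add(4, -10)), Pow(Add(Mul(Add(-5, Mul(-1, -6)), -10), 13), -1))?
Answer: -2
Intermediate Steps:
Mul(Function('A')(17, Add(4, -10)), Pow(Add(Mul(Add(-5, Mul(-1, -6)), -10), 13), -1)) = Mul(Add(4, -10), Pow(Add(Mul(Add(-5, Mul(-1, -6)), -10), 13), -1)) = Mul(-6, Pow(Add(Mul(Add(-5, 6), -10), 13), -1)) = Mul(-6, Pow(Add(Mul(1, -10), 13), -1)) = Mul(-6, Pow(Add(-10, 13), -1)) = Mul(-6, Pow(3, -1)) = Mul(-6, Rational(1, 3)) = -2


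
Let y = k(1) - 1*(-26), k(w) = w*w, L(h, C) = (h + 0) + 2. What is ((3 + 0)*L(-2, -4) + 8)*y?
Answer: 216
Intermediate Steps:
L(h, C) = 2 + h (L(h, C) = h + 2 = 2 + h)
k(w) = w**2
y = 27 (y = 1**2 - 1*(-26) = 1 + 26 = 27)
((3 + 0)*L(-2, -4) + 8)*y = ((3 + 0)*(2 - 2) + 8)*27 = (3*0 + 8)*27 = (0 + 8)*27 = 8*27 = 216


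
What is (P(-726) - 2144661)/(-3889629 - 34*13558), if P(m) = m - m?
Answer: 2144661/4350601 ≈ 0.49296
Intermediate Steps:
P(m) = 0
(P(-726) - 2144661)/(-3889629 - 34*13558) = (0 - 2144661)/(-3889629 - 34*13558) = -2144661/(-3889629 - 460972) = -2144661/(-4350601) = -2144661*(-1/4350601) = 2144661/4350601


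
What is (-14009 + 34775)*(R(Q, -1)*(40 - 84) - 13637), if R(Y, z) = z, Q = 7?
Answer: -282272238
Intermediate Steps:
(-14009 + 34775)*(R(Q, -1)*(40 - 84) - 13637) = (-14009 + 34775)*(-(40 - 84) - 13637) = 20766*(-1*(-44) - 13637) = 20766*(44 - 13637) = 20766*(-13593) = -282272238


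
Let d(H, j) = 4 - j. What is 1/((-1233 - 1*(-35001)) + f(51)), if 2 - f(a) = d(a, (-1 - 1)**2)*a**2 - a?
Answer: 1/33821 ≈ 2.9567e-5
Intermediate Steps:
f(a) = 2 + a (f(a) = 2 - ((4 - (-1 - 1)**2)*a**2 - a) = 2 - ((4 - 1*(-2)**2)*a**2 - a) = 2 - ((4 - 1*4)*a**2 - a) = 2 - ((4 - 4)*a**2 - a) = 2 - (0*a**2 - a) = 2 - (0 - a) = 2 - (-1)*a = 2 + a)
1/((-1233 - 1*(-35001)) + f(51)) = 1/((-1233 - 1*(-35001)) + (2 + 51)) = 1/((-1233 + 35001) + 53) = 1/(33768 + 53) = 1/33821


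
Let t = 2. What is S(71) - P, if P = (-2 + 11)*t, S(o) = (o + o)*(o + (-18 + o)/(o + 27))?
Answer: 496899/49 ≈ 10141.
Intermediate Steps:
S(o) = 2*o*(o + (-18 + o)/(27 + o)) (S(o) = (2*o)*(o + (-18 + o)/(27 + o)) = 2*o*(o + (-18 + o)/(27 + o)))
P = 18 (P = (-2 + 11)*2 = 9*2 = 18)
S(71) - P = 2*71*(-18 + 71² + 28*71)/(27 + 71) - 1*18 = 2*71*(-18 + 5041 + 1988)/98 - 18 = 2*71*(1/98)*7011 - 18 = 497781/49 - 18 = 496899/49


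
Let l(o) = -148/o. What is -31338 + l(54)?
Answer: -846200/27 ≈ -31341.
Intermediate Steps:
-31338 + l(54) = -31338 - 148/54 = -31338 - 148*1/54 = -31338 - 74/27 = -846200/27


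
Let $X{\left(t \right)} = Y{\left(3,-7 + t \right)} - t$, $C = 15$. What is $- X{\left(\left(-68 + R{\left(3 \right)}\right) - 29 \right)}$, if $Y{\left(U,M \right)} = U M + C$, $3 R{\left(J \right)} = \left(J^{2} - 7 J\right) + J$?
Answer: $206$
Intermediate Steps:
$R{\left(J \right)} = - 2 J + \frac{J^{2}}{3}$ ($R{\left(J \right)} = \frac{\left(J^{2} - 7 J\right) + J}{3} = \frac{J^{2} - 6 J}{3} = - 2 J + \frac{J^{2}}{3}$)
$Y{\left(U,M \right)} = 15 + M U$ ($Y{\left(U,M \right)} = U M + 15 = M U + 15 = 15 + M U$)
$X{\left(t \right)} = -6 + 2 t$ ($X{\left(t \right)} = \left(15 + \left(-7 + t\right) 3\right) - t = \left(15 + \left(-21 + 3 t\right)\right) - t = \left(-6 + 3 t\right) - t = -6 + 2 t$)
$- X{\left(\left(-68 + R{\left(3 \right)}\right) - 29 \right)} = - (-6 + 2 \left(\left(-68 + \frac{1}{3} \cdot 3 \left(-6 + 3\right)\right) - 29\right)) = - (-6 + 2 \left(\left(-68 + \frac{1}{3} \cdot 3 \left(-3\right)\right) - 29\right)) = - (-6 + 2 \left(\left(-68 - 3\right) - 29\right)) = - (-6 + 2 \left(-71 - 29\right)) = - (-6 + 2 \left(-100\right)) = - (-6 - 200) = \left(-1\right) \left(-206\right) = 206$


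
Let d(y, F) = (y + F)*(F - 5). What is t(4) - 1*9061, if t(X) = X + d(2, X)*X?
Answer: -9081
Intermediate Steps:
d(y, F) = (-5 + F)*(F + y) (d(y, F) = (F + y)*(-5 + F) = (-5 + F)*(F + y))
t(X) = X + X*(-10 + X**2 - 3*X) (t(X) = X + (X**2 - 5*X - 5*2 + X*2)*X = X + (X**2 - 5*X - 10 + 2*X)*X = X + (-10 + X**2 - 3*X)*X = X + X*(-10 + X**2 - 3*X))
t(4) - 1*9061 = 4*(-9 + 4**2 - 3*4) - 1*9061 = 4*(-9 + 16 - 12) - 9061 = 4*(-5) - 9061 = -20 - 9061 = -9081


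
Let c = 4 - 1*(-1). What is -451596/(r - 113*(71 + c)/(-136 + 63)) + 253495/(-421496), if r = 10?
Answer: -2316268887063/654583288 ≈ -3538.5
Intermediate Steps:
c = 5 (c = 4 + 1 = 5)
-451596/(r - 113*(71 + c)/(-136 + 63)) + 253495/(-421496) = -451596/(10 - 113*(71 + 5)/(-136 + 63)) + 253495/(-421496) = -451596/(10 - 8588/(-73)) + 253495*(-1/421496) = -451596/(10 - 8588*(-1)/73) - 253495/421496 = -451596/(10 - 113*(-76/73)) - 253495/421496 = -451596/(10 + 8588/73) - 253495/421496 = -451596/9318/73 - 253495/421496 = -451596*73/9318 - 253495/421496 = -5494418/1553 - 253495/421496 = -2316268887063/654583288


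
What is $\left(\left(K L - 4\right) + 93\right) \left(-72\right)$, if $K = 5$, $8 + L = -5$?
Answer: $-1728$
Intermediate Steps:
$L = -13$ ($L = -8 - 5 = -13$)
$\left(\left(K L - 4\right) + 93\right) \left(-72\right) = \left(\left(5 \left(-13\right) - 4\right) + 93\right) \left(-72\right) = \left(\left(-65 - 4\right) + 93\right) \left(-72\right) = \left(-69 + 93\right) \left(-72\right) = 24 \left(-72\right) = -1728$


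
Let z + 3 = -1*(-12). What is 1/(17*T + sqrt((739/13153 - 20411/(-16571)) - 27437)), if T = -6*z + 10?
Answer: -163032855524/127928418825731 - I*sqrt(1303356768125253723777)/127928418825731 ≈ -0.0012744 - 0.00028221*I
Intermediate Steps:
z = 9 (z = -3 - 1*(-12) = -3 + 12 = 9)
T = -44 (T = -6*9 + 10 = -54 + 10 = -44)
1/(17*T + sqrt((739/13153 - 20411/(-16571)) - 27437)) = 1/(17*(-44) + sqrt((739/13153 - 20411/(-16571)) - 27437)) = 1/(-748 + sqrt((739*(1/13153) - 20411*(-1/16571)) - 27437)) = 1/(-748 + sqrt((739/13153 + 20411/16571) - 27437)) = 1/(-748 + sqrt(280711852/217958363 - 27437)) = 1/(-748 + sqrt(-5979842893779/217958363)) = 1/(-748 + I*sqrt(1303356768125253723777)/217958363)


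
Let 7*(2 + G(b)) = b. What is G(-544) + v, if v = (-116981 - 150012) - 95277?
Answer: -2536448/7 ≈ -3.6235e+5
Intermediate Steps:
G(b) = -2 + b/7
v = -362270 (v = -266993 - 95277 = -362270)
G(-544) + v = (-2 + (1/7)*(-544)) - 362270 = (-2 - 544/7) - 362270 = -558/7 - 362270 = -2536448/7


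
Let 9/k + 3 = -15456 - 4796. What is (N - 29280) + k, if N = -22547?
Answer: -1049755894/20255 ≈ -51827.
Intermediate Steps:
k = -9/20255 (k = 9/(-3 + (-15456 - 4796)) = 9/(-3 - 20252) = 9/(-20255) = 9*(-1/20255) = -9/20255 ≈ -0.00044433)
(N - 29280) + k = (-22547 - 29280) - 9/20255 = -51827 - 9/20255 = -1049755894/20255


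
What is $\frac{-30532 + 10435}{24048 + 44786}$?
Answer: $- \frac{20097}{68834} \approx -0.29196$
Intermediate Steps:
$\frac{-30532 + 10435}{24048 + 44786} = - \frac{20097}{68834}$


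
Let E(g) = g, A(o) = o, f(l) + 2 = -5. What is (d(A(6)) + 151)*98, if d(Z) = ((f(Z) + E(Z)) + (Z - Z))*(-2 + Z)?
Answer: 14406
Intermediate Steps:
f(l) = -7 (f(l) = -2 - 5 = -7)
d(Z) = (-7 + Z)*(-2 + Z) (d(Z) = ((-7 + Z) + (Z - Z))*(-2 + Z) = ((-7 + Z) + 0)*(-2 + Z) = (-7 + Z)*(-2 + Z))
(d(A(6)) + 151)*98 = ((14 + 6**2 - 9*6) + 151)*98 = ((14 + 36 - 54) + 151)*98 = (-4 + 151)*98 = 147*98 = 14406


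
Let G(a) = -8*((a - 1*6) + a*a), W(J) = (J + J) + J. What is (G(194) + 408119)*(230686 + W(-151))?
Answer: 24295797791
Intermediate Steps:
W(J) = 3*J (W(J) = 2*J + J = 3*J)
G(a) = 48 - 8*a - 8*a² (G(a) = -8*((a - 6) + a²) = -8*((-6 + a) + a²) = -8*(-6 + a + a²) = 48 - 8*a - 8*a²)
(G(194) + 408119)*(230686 + W(-151)) = ((48 - 8*194 - 8*194²) + 408119)*(230686 + 3*(-151)) = ((48 - 1552 - 8*37636) + 408119)*(230686 - 453) = ((48 - 1552 - 301088) + 408119)*230233 = (-302592 + 408119)*230233 = 105527*230233 = 24295797791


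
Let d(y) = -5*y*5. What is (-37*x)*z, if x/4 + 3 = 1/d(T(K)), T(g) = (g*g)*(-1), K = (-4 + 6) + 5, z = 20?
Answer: 2175008/245 ≈ 8877.6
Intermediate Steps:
K = 7 (K = 2 + 5 = 7)
T(g) = -g**2 (T(g) = g**2*(-1) = -g**2)
d(y) = -25*y
x = -14696/1225 (x = -12 + 4/((-(-25)*7**2)) = -12 + 4/((-(-25)*49)) = -12 + 4/((-25*(-49))) = -12 + 4/1225 = -14696/1225 ≈ -11.997)
(-37*x)*z = -37*(-14696/1225)*20 = (543752/1225)*20 = 2175008/245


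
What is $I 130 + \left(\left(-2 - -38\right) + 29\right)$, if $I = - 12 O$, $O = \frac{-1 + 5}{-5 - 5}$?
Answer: $689$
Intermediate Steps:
$O = - \frac{2}{5}$ ($O = \frac{4}{-10} = 4 \left(- \frac{1}{10}\right) = - \frac{2}{5} \approx -0.4$)
$I = \frac{24}{5}$ ($I = \left(-12\right) \left(- \frac{2}{5}\right) = \frac{24}{5} \approx 4.8$)
$I 130 + \left(\left(-2 - -38\right) + 29\right) = \frac{24}{5} \cdot 130 + \left(\left(-2 - -38\right) + 29\right) = 624 + \left(\left(-2 + 38\right) + 29\right) = 624 + \left(36 + 29\right) = 624 + 65 = 689$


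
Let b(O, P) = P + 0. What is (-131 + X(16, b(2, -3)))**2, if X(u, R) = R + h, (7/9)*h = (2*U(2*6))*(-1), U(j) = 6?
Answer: 1094116/49 ≈ 22329.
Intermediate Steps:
b(O, P) = P
h = -108/7 (h = 9*((2*6)*(-1))/7 = 9*(12*(-1))/7 = (9/7)*(-12) = -108/7 ≈ -15.429)
X(u, R) = -108/7 + R (X(u, R) = R - 108/7 = -108/7 + R)
(-131 + X(16, b(2, -3)))**2 = (-131 + (-108/7 - 3))**2 = (-131 - 129/7)**2 = (-1046/7)**2 = 1094116/49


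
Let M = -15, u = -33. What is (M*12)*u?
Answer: 5940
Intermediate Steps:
(M*12)*u = -15*12*(-33) = -180*(-33) = 5940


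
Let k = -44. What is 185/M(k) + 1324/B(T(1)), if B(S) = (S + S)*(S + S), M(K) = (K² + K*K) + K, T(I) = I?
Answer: 1267253/3828 ≈ 331.05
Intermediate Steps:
M(K) = K + 2*K² (M(K) = (K² + K²) + K = 2*K² + K = K + 2*K²)
B(S) = 4*S² (B(S) = (2*S)*(2*S) = 4*S²)
185/M(k) + 1324/B(T(1)) = 185/((-44*(1 + 2*(-44)))) + 1324/((4*1²)) = 185/((-44*(1 - 88))) + 1324/((4*1)) = 185/((-44*(-87))) + 1324/4 = 185/3828 + 1324*(¼) = 185*(1/3828) + 331 = 185/3828 + 331 = 1267253/3828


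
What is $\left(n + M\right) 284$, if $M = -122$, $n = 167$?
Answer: $12780$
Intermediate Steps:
$\left(n + M\right) 284 = \left(167 - 122\right) 284 = 45 \cdot 284 = 12780$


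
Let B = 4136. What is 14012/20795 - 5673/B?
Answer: -60016403/86008120 ≈ -0.69780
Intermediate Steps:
14012/20795 - 5673/B = 14012/20795 - 5673/4136 = -60016403/86008120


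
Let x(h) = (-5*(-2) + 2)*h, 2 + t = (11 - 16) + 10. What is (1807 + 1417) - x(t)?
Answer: 3188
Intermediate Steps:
t = 3 (t = -2 + ((11 - 16) + 10) = -2 + (-5 + 10) = -2 + 5 = 3)
x(h) = 12*h (x(h) = (10 + 2)*h = 12*h)
(1807 + 1417) - x(t) = (1807 + 1417) - 12*3 = 3224 - 1*36 = 3224 - 36 = 3188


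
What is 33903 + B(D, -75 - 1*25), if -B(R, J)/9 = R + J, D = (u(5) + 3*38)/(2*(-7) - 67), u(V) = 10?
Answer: 313351/9 ≈ 34817.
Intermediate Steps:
D = -124/81 (D = (10 + 3*38)/(2*(-7) - 67) = (10 + 114)/(-14 - 67) = 124/(-81) = 124*(-1/81) = -124/81 ≈ -1.5309)
B(R, J) = -9*J - 9*R (B(R, J) = -9*(R + J) = -9*(J + R) = -9*J - 9*R)
33903 + B(D, -75 - 1*25) = 33903 + (-9*(-75 - 1*25) - 9*(-124/81)) = 33903 + (-9*(-75 - 25) + 124/9) = 33903 + (-9*(-100) + 124/9) = 33903 + (900 + 124/9) = 33903 + 8224/9 = 313351/9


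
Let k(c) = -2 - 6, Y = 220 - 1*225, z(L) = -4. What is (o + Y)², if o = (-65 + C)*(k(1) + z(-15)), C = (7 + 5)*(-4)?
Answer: 1825201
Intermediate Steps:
Y = -5 (Y = 220 - 225 = -5)
k(c) = -8
C = -48 (C = 12*(-4) = -48)
o = 1356 (o = (-65 - 48)*(-8 - 4) = -113*(-12) = 1356)
(o + Y)² = (1356 - 5)² = 1351² = 1825201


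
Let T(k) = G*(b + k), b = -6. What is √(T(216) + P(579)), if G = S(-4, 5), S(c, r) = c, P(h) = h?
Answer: 3*I*√29 ≈ 16.155*I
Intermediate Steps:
G = -4
T(k) = 24 - 4*k (T(k) = -4*(-6 + k) = 24 - 4*k)
√(T(216) + P(579)) = √((24 - 4*216) + 579) = √((24 - 864) + 579) = √(-840 + 579) = √(-261) = 3*I*√29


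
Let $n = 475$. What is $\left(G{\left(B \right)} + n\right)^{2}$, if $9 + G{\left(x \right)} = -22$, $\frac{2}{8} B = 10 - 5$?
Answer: $197136$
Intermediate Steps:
$B = 20$ ($B = 4 \left(10 - 5\right) = 4 \cdot 5 = 20$)
$G{\left(x \right)} = -31$ ($G{\left(x \right)} = -9 - 22 = -31$)
$\left(G{\left(B \right)} + n\right)^{2} = \left(-31 + 475\right)^{2} = 444^{2} = 197136$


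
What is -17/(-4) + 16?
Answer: 81/4 ≈ 20.250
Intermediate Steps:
-17/(-4) + 16 = -17*(-¼) + 16 = 17/4 + 16 = 81/4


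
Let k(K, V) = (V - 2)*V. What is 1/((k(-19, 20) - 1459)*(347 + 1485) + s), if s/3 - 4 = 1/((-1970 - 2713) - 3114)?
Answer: -2599/5232712245 ≈ -4.9668e-7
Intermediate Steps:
k(K, V) = V*(-2 + V) (k(K, V) = (-2 + V)*V = V*(-2 + V))
s = 31187/2599 (s = 12 + 3/((-1970 - 2713) - 3114) = 12 + 3/(-4683 - 3114) = 12 + 3/(-7797) = 12 + 3*(-1/7797) = 12 - 1/2599 = 31187/2599 ≈ 12.000)
1/((k(-19, 20) - 1459)*(347 + 1485) + s) = 1/((20*(-2 + 20) - 1459)*(347 + 1485) + 31187/2599) = 1/((20*18 - 1459)*1832 + 31187/2599) = 1/((360 - 1459)*1832 + 31187/2599) = 1/(-1099*1832 + 31187/2599) = 1/(-2013368 + 31187/2599) = 1/(-5232712245/2599) = -2599/5232712245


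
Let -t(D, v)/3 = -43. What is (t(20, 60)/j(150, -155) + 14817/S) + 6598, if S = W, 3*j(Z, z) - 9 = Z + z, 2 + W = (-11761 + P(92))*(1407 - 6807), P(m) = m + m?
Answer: 837055306955/125031596 ≈ 6694.8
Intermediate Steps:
t(D, v) = 129 (t(D, v) = -3*(-43) = 129)
P(m) = 2*m
W = 62515798 (W = -2 + (-11761 + 2*92)*(1407 - 6807) = -2 + (-11761 + 184)*(-5400) = -2 - 11577*(-5400) = -2 + 62515800 = 62515798)
j(Z, z) = 3 + Z/3 + z/3 (j(Z, z) = 3 + (Z + z)/3 = 3 + (Z/3 + z/3) = 3 + Z/3 + z/3)
S = 62515798
(t(20, 60)/j(150, -155) + 14817/S) + 6598 = (129/(3 + (1/3)*150 + (1/3)*(-155)) + 14817/62515798) + 6598 = (129/(3 + 50 - 155/3) + 14817*(1/62515798)) + 6598 = (129/(4/3) + 14817/62515798) + 6598 = (129*(3/4) + 14817/62515798) + 6598 = (387/4 + 14817/62515798) + 6598 = 12096836547/125031596 + 6598 = 837055306955/125031596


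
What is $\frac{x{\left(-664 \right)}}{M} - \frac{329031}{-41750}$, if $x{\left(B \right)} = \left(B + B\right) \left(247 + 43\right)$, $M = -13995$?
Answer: $\frac{4136709769}{116858250} \approx 35.399$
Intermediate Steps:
$x{\left(B \right)} = 580 B$ ($x{\left(B \right)} = 2 B 290 = 580 B$)
$\frac{x{\left(-664 \right)}}{M} - \frac{329031}{-41750} = \frac{580 \left(-664\right)}{-13995} - \frac{329031}{-41750} = \left(-385120\right) \left(- \frac{1}{13995}\right) - - \frac{329031}{41750} = \frac{77024}{2799} + \frac{329031}{41750} = \frac{4136709769}{116858250}$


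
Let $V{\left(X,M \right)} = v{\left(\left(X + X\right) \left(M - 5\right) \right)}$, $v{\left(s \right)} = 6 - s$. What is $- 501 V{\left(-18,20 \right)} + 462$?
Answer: $-273084$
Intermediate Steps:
$V{\left(X,M \right)} = 6 - 2 X \left(-5 + M\right)$ ($V{\left(X,M \right)} = 6 - \left(X + X\right) \left(M - 5\right) = 6 - 2 X \left(-5 + M\right)$)
$- 501 V{\left(-18,20 \right)} + 462 = - 501 \left(6 - - 36 \left(-5 + 20\right)\right) + 462 = - 501 \left(6 - \left(-36\right) 15\right) + 462 = - 501 \left(6 + 540\right) + 462 = \left(-501\right) 546 + 462 = -273546 + 462 = -273084$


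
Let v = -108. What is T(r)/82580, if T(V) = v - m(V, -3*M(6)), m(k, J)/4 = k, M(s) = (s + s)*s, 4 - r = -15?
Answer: -46/20645 ≈ -0.0022281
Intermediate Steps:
r = 19 (r = 4 - 1*(-15) = 4 + 15 = 19)
M(s) = 2*s**2 (M(s) = (2*s)*s = 2*s**2)
m(k, J) = 4*k
T(V) = -108 - 4*V
T(r)/82580 = (-108 - 4*19)/82580 = (-108 - 76)*(1/82580) = -184*1/82580 = -46/20645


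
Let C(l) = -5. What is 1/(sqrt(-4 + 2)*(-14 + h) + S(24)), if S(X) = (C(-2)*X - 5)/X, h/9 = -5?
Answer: -3000/4025737 + 33984*I*sqrt(2)/4025737 ≈ -0.00074521 + 0.011938*I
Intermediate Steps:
h = -45 (h = 9*(-5) = -45)
S(X) = (-5 - 5*X)/X (S(X) = (-5*X - 5)/X = (-5 - 5*X)/X)
1/(sqrt(-4 + 2)*(-14 + h) + S(24)) = 1/(sqrt(-4 + 2)*(-14 - 45) + (-5 - 5/24)) = 1/(sqrt(-2)*(-59) + (-5 - 5*1/24)) = 1/((I*sqrt(2))*(-59) + (-5 - 5/24)) = 1/(-59*I*sqrt(2) - 125/24) = 1/(-125/24 - 59*I*sqrt(2))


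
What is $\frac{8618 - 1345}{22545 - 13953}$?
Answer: $\frac{7273}{8592} \approx 0.84649$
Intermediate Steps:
$\frac{8618 - 1345}{22545 - 13953} = \frac{7273}{8592}$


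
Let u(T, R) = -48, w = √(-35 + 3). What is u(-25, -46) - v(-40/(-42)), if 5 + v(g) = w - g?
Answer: -883/21 - 4*I*√2 ≈ -42.048 - 5.6569*I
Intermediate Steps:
w = 4*I*√2 (w = √(-32) = 4*I*√2 ≈ 5.6569*I)
v(g) = -5 - g + 4*I*√2 (v(g) = -5 + (4*I*√2 - g) = -5 + (-g + 4*I*√2) = -5 - g + 4*I*√2)
u(-25, -46) - v(-40/(-42)) = -48 - (-5 - (-40)/(-42) + 4*I*√2) = -48 - (-5 - (-40)*(-1)/42 + 4*I*√2) = -48 - (-5 - 1*20/21 + 4*I*√2) = -48 - (-5 - 20/21 + 4*I*√2) = -48 - (-125/21 + 4*I*√2) = -48 + (125/21 - 4*I*√2) = -883/21 - 4*I*√2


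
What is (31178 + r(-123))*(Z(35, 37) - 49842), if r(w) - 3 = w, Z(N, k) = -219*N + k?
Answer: -1784903260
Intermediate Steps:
Z(N, k) = k - 219*N
r(w) = 3 + w
(31178 + r(-123))*(Z(35, 37) - 49842) = (31178 + (3 - 123))*((37 - 219*35) - 49842) = (31178 - 120)*((37 - 7665) - 49842) = 31058*(-7628 - 49842) = 31058*(-57470) = -1784903260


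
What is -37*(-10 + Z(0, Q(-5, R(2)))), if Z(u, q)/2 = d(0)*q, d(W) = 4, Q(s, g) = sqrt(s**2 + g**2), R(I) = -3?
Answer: 370 - 296*sqrt(34) ≈ -1356.0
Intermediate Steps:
Q(s, g) = sqrt(g**2 + s**2)
Z(u, q) = 8*q (Z(u, q) = 2*(4*q) = 8*q)
-37*(-10 + Z(0, Q(-5, R(2)))) = -37*(-10 + 8*sqrt((-3)**2 + (-5)**2)) = -37*(-10 + 8*sqrt(9 + 25)) = -37*(-10 + 8*sqrt(34)) = 370 - 296*sqrt(34)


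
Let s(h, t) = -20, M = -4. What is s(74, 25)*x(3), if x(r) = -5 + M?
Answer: 180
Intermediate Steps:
x(r) = -9 (x(r) = -5 - 4 = -9)
s(74, 25)*x(3) = -20*(-9) = 180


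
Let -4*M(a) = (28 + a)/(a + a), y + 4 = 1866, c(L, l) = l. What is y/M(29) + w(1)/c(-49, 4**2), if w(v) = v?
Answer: -363773/48 ≈ -7578.6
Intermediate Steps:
y = 1862 (y = -4 + 1866 = 1862)
M(a) = -(28 + a)/(8*a) (M(a) = -(28 + a)/(4*(a + a)) = -(28 + a)/(4*(2*a)) = -(28 + a)*1/(2*a)/4 = -(28 + a)/(8*a))
y/M(29) + w(1)/c(-49, 4**2) = 1862/(((1/8)*(-28 - 1*29)/29)) + 1/4**2 = 1862/(((1/8)*(1/29)*(-28 - 29))) + 1/16 = 1862/(((1/8)*(1/29)*(-57))) + 1*(1/16) = 1862/(-57/232) + 1/16 = 1862*(-232/57) + 1/16 = -22736/3 + 1/16 = -363773/48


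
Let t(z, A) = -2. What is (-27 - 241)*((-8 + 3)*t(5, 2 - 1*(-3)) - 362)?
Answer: 94336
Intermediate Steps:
(-27 - 241)*((-8 + 3)*t(5, 2 - 1*(-3)) - 362) = (-27 - 241)*((-8 + 3)*(-2) - 362) = -268*(-5*(-2) - 362) = -268*(10 - 362) = -268*(-352) = 94336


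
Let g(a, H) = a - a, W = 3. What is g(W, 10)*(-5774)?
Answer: 0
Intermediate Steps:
g(a, H) = 0
g(W, 10)*(-5774) = 0*(-5774) = 0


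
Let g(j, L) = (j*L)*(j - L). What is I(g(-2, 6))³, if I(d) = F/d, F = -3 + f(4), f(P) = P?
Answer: 1/884736 ≈ 1.1303e-6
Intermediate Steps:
F = 1 (F = -3 + 4 = 1)
g(j, L) = L*j*(j - L) (g(j, L) = (L*j)*(j - L) = L*j*(j - L))
I(d) = 1/d
I(g(-2, 6))³ = (1/(6*(-2)*(-2 - 1*6)))³ = (1/(6*(-2)*(-2 - 6)))³ = (1/(6*(-2)*(-8)))³ = (1/96)³ = 1/884736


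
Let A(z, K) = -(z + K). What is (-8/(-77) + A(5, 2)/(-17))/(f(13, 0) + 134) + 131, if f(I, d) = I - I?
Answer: 22978861/175406 ≈ 131.00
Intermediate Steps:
f(I, d) = 0
A(z, K) = -K - z (A(z, K) = -(K + z) = -K - z)
(-8/(-77) + A(5, 2)/(-17))/(f(13, 0) + 134) + 131 = (-8/(-77) + (-1*2 - 1*5)/(-17))/(0 + 134) + 131 = (-8*(-1/77) + (-2 - 5)*(-1/17))/134 + 131 = (8/77 - 7*(-1/17))/134 + 131 = (8/77 + 7/17)/134 + 131 = (1/134)*(675/1309) + 131 = 675/175406 + 131 = 22978861/175406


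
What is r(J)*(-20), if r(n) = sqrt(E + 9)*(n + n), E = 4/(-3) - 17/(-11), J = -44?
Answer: 640*sqrt(627)/3 ≈ 5341.9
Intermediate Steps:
E = 7/33 (E = 4*(-1/3) - 17*(-1/11) = -4/3 + 17/11 = 7/33 ≈ 0.21212)
r(n) = 8*n*sqrt(627)/33 (r(n) = sqrt(7/33 + 9)*(n + n) = sqrt(304/33)*(2*n) = (4*sqrt(627)/33)*(2*n) = 8*n*sqrt(627)/33)
r(J)*(-20) = ((8/33)*(-44)*sqrt(627))*(-20) = -32*sqrt(627)/3*(-20) = 640*sqrt(627)/3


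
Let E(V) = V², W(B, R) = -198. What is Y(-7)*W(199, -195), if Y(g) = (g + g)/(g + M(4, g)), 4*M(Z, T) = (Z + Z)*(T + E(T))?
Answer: 36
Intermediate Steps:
M(Z, T) = Z*(T + T²)/2 (M(Z, T) = ((Z + Z)*(T + T²))/4 = ((2*Z)*(T + T²))/4 = (2*Z*(T + T²))/4 = Z*(T + T²)/2)
Y(g) = 2*g/(g + 2*g*(1 + g)) (Y(g) = (g + g)/(g + (½)*g*4*(1 + g)) = (2*g)/(g + 2*g*(1 + g)) = 2*g/(g + 2*g*(1 + g)))
Y(-7)*W(199, -195) = (2/(3 + 2*(-7)))*(-198) = (2/(3 - 14))*(-198) = (2/(-11))*(-198) = (2*(-1/11))*(-198) = -2/11*(-198) = 36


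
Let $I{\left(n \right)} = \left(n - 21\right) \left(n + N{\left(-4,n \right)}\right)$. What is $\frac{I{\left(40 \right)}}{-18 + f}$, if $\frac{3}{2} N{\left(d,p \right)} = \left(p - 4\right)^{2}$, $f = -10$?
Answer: $- \frac{4294}{7} \approx -613.43$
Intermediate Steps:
$N{\left(d,p \right)} = \frac{2 \left(-4 + p\right)^{2}}{3}$ ($N{\left(d,p \right)} = \frac{2 \left(p - 4\right)^{2}}{3} = \frac{2 \left(-4 + p\right)^{2}}{3}$)
$I{\left(n \right)} = \left(-21 + n\right) \left(n + \frac{2 \left(-4 + n\right)^{2}}{3}\right)$ ($I{\left(n \right)} = \left(n - 21\right) \left(n + \frac{2 \left(-4 + n\right)^{2}}{3}\right) = \left(-21 + n\right) \left(n + \frac{2 \left(-4 + n\right)^{2}}{3}\right)$)
$\frac{I{\left(40 \right)}}{-18 + f} = \frac{-224 - \frac{55 \cdot 40^{2}}{3} + \frac{2 \cdot 40^{3}}{3} + \frac{305}{3} \cdot 40}{-18 - 10} = \frac{-224 - \frac{88000}{3} + \frac{2}{3} \cdot 64000 + \frac{12200}{3}}{-28} = - \frac{-224 - \frac{88000}{3} + \frac{128000}{3} + \frac{12200}{3}}{28} = \left(- \frac{1}{28}\right) 17176 = - \frac{4294}{7}$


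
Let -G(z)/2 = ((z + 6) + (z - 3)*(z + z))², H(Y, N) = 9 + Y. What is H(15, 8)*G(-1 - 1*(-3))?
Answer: -768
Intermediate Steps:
G(z) = -2*(6 + z + 2*z*(-3 + z))² (G(z) = -2*((z + 6) + (z - 3)*(z + z))² = -2*((6 + z) + (-3 + z)*(2*z))² = -2*((6 + z) + 2*z*(-3 + z))² = -2*(6 + z + 2*z*(-3 + z))²)
H(15, 8)*G(-1 - 1*(-3)) = (9 + 15)*(-2*(6 - 5*(-1 - 1*(-3)) + 2*(-1 - 1*(-3))²)²) = 24*(-2*(6 - 5*(-1 + 3) + 2*(-1 + 3)²)²) = 24*(-2*(6 - 5*2 + 2*2²)²) = 24*(-2*(6 - 10 + 2*4)²) = 24*(-2*(6 - 10 + 8)²) = 24*(-2*4²) = 24*(-2*16) = 24*(-32) = -768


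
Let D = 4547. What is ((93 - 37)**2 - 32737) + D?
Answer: -25054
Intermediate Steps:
((93 - 37)**2 - 32737) + D = ((93 - 37)**2 - 32737) + 4547 = (56**2 - 32737) + 4547 = (3136 - 32737) + 4547 = -29601 + 4547 = -25054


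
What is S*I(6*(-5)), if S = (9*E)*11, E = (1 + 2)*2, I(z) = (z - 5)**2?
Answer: 727650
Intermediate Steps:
I(z) = (-5 + z)**2
E = 6 (E = 3*2 = 6)
S = 594 (S = (9*6)*11 = 54*11 = 594)
S*I(6*(-5)) = 594*(-5 + 6*(-5))**2 = 594*(-5 - 30)**2 = 594*(-35)**2 = 594*1225 = 727650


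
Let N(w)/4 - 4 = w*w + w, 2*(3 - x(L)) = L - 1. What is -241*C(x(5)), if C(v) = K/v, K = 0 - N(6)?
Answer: 44344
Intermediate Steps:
x(L) = 7/2 - L/2 (x(L) = 3 - (L - 1)/2 = 3 - (-1 + L)/2 = 3 + (½ - L/2) = 7/2 - L/2)
N(w) = 16 + 4*w + 4*w² (N(w) = 16 + 4*(w*w + w) = 16 + 4*(w² + w) = 16 + 4*(w + w²) = 16 + (4*w + 4*w²) = 16 + 4*w + 4*w²)
K = -184 (K = 0 - (16 + 4*6 + 4*6²) = 0 - (16 + 24 + 4*36) = 0 - (16 + 24 + 144) = 0 - 1*184 = 0 - 184 = -184)
C(v) = -184/v
-241*C(x(5)) = -(-44344)/(7/2 - ½*5) = -(-44344)/(7/2 - 5/2) = -(-44344)/1 = -(-44344) = -241*(-184) = 44344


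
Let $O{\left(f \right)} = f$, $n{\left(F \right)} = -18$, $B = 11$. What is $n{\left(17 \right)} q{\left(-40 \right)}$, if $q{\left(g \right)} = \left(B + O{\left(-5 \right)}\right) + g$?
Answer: $612$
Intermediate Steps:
$q{\left(g \right)} = 6 + g$ ($q{\left(g \right)} = \left(11 - 5\right) + g = 6 + g$)
$n{\left(17 \right)} q{\left(-40 \right)} = - 18 \left(6 - 40\right) = \left(-18\right) \left(-34\right) = 612$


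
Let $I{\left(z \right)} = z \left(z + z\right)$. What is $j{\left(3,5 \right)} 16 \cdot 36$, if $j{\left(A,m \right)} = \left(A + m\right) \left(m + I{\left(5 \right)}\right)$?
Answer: $253440$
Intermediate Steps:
$I{\left(z \right)} = 2 z^{2}$ ($I{\left(z \right)} = z 2 z = 2 z^{2}$)
$j{\left(A,m \right)} = \left(50 + m\right) \left(A + m\right)$ ($j{\left(A,m \right)} = \left(A + m\right) \left(m + 2 \cdot 5^{2}\right) = \left(A + m\right) \left(m + 2 \cdot 25\right) = \left(A + m\right) \left(m + 50\right) = \left(A + m\right) \left(50 + m\right) = \left(50 + m\right) \left(A + m\right)$)
$j{\left(3,5 \right)} 16 \cdot 36 = \left(5^{2} + 50 \cdot 3 + 50 \cdot 5 + 3 \cdot 5\right) 16 \cdot 36 = \left(25 + 150 + 250 + 15\right) 16 \cdot 36 = 440 \cdot 16 \cdot 36 = 7040 \cdot 36 = 253440$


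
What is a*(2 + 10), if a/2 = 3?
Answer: 72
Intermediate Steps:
a = 6 (a = 2*3 = 6)
a*(2 + 10) = 6*(2 + 10) = 6*12 = 72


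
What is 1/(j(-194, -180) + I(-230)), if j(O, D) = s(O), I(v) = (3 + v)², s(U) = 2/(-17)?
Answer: 17/875991 ≈ 1.9407e-5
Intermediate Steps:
s(U) = -2/17 (s(U) = 2*(-1/17) = -2/17)
j(O, D) = -2/17
1/(j(-194, -180) + I(-230)) = 1/(-2/17 + (3 - 230)²) = 1/(-2/17 + (-227)²) = 1/(-2/17 + 51529) = 1/(875991/17) = 17/875991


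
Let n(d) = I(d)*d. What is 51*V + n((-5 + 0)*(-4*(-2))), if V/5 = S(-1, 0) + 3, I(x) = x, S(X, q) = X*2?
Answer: 1855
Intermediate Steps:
S(X, q) = 2*X
V = 5 (V = 5*(2*(-1) + 3) = 5*(-2 + 3) = 5*1 = 5)
n(d) = d**2 (n(d) = d*d = d**2)
51*V + n((-5 + 0)*(-4*(-2))) = 51*5 + ((-5 + 0)*(-4*(-2)))**2 = 255 + (-5*8)**2 = 255 + (-40)**2 = 255 + 1600 = 1855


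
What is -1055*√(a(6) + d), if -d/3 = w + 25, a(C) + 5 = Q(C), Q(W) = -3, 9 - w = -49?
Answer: -1055*I*√257 ≈ -16913.0*I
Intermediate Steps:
w = 58 (w = 9 - 1*(-49) = 9 + 49 = 58)
a(C) = -8 (a(C) = -5 - 3 = -8)
d = -249 (d = -3*(58 + 25) = -3*83 = -249)
-1055*√(a(6) + d) = -1055*√(-8 - 249) = -1055*I*√257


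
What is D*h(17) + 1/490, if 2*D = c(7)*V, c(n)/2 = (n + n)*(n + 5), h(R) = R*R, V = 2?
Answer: 47580961/490 ≈ 97104.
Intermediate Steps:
h(R) = R²
c(n) = 4*n*(5 + n) (c(n) = 2*((n + n)*(n + 5)) = 2*((2*n)*(5 + n)) = 2*(2*n*(5 + n)) = 4*n*(5 + n))
D = 336 (D = ((4*7*(5 + 7))*2)/2 = ((4*7*12)*2)/2 = (336*2)/2 = (½)*672 = 336)
D*h(17) + 1/490 = 336*17² + 1/490 = 336*289 + 1/490 = 97104 + 1/490 = 47580961/490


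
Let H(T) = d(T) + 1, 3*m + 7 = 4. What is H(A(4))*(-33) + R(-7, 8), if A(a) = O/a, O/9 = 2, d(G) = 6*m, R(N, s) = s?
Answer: 173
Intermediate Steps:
m = -1 (m = -7/3 + (⅓)*4 = -7/3 + 4/3 = -1)
d(G) = -6 (d(G) = 6*(-1) = -6)
O = 18 (O = 9*2 = 18)
A(a) = 18/a
H(T) = -5 (H(T) = -6 + 1 = -5)
H(A(4))*(-33) + R(-7, 8) = -5*(-33) + 8 = 165 + 8 = 173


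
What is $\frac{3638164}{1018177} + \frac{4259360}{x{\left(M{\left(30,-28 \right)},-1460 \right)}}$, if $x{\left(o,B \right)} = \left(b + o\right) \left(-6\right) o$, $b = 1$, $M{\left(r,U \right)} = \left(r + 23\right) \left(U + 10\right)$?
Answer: $\frac{3877325091172}{1388531756511} \approx 2.7924$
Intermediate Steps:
$M{\left(r,U \right)} = \left(10 + U\right) \left(23 + r\right)$ ($M{\left(r,U \right)} = \left(23 + r\right) \left(10 + U\right) = \left(10 + U\right) \left(23 + r\right)$)
$x{\left(o,B \right)} = o \left(-6 - 6 o\right)$ ($x{\left(o,B \right)} = \left(1 + o\right) \left(-6\right) o = \left(-6 - 6 o\right) o = o \left(-6 - 6 o\right)$)
$\frac{3638164}{1018177} + \frac{4259360}{x{\left(M{\left(30,-28 \right)},-1460 \right)}} = \frac{3638164}{1018177} + \frac{4259360}{\left(-6\right) \left(230 + 10 \cdot 30 + 23 \left(-28\right) - 840\right) \left(1 + \left(230 + 10 \cdot 30 + 23 \left(-28\right) - 840\right)\right)} = 3638164 \cdot \frac{1}{1018177} + \frac{4259360}{\left(-6\right) \left(230 + 300 - 644 - 840\right) \left(1 + \left(230 + 300 - 644 - 840\right)\right)} = \frac{3638164}{1018177} + \frac{4259360}{\left(-6\right) \left(-954\right) \left(1 - 954\right)} = \frac{3638164}{1018177} + \frac{4259360}{\left(-6\right) \left(-954\right) \left(-953\right)} = \frac{3638164}{1018177} + \frac{4259360}{-5454972} = \frac{3638164}{1018177} + 4259360 \left(- \frac{1}{5454972}\right) = \frac{3638164}{1018177} - \frac{1064840}{1363743} = \frac{3877325091172}{1388531756511}$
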